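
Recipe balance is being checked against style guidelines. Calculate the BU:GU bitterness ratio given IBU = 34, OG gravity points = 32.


BU:GU = IBU / OG_points
BU:GU = 34 / 32

1.0625


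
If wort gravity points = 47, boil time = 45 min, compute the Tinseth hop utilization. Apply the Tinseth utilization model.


U = 1.65·0.000125^(GP/1000) · (1 − e^(−0.04·t))/4.15
bigness = 1.65·0.000125^(47/1000) = 1.0815
boil_factor = (1 − e^(−0.04·45))/4.15 = 0.2011
U = 1.0815 · 0.2011

0.2175


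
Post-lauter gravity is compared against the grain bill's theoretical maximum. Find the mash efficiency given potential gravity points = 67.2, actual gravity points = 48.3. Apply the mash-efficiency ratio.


efficiency = actual / potential × 100
efficiency = 48.3 / 67.2 × 100

71.8750 %


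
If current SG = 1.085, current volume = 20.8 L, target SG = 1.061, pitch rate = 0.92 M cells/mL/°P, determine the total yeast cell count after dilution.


V_w = V·((SG_c−1)/(SG_t−1)−1);  °P = 259 − 259/SG_t;  cells = rate·(V+V_w)·°P
V_w = 20.8·((1.085−1)/(1.061−1)−1) = 8.1836
V_final = 20.8 + 8.1836 = 28.9836
°P = 259 − 259/1.061 = 14.8907
cells = 0.92·28.9836·14.8907

397.0585 billion cells


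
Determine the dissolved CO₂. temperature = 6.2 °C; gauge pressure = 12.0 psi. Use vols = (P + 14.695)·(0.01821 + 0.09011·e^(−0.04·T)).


vols = (12.0 + 14.695)·(0.01821 + 0.09011·e^(−0.04·6.2))

2.3633 volumes


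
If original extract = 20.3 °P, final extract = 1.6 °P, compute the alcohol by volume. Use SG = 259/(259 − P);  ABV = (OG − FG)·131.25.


OG = 259/(259 − 20.3) = 1.0850
FG = 259/(259 − 1.6) = 1.0062
ABV = (1.0850 − 1.0062)·131.25

10.3462 % ABV


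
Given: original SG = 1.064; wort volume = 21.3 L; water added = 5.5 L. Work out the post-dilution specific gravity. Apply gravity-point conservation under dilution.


SG_new = 1 + (SG_old − 1)·V_old/(V_old + V_water)
pts = (1.064 − 1)·1000·21.3/(21.3 + 5.5) = 50.8657
SG_new = 1 + 50.8657/1000

1.0509


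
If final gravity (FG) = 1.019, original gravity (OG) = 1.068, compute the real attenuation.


AA = (OG−FG)/(OG−1)·100;  RA = AA·0.8192
AA = (1.068 − 1.019)/(1.068 − 1)·100 = 72.0588
RA = 72.0588·0.8192

59.0306 %


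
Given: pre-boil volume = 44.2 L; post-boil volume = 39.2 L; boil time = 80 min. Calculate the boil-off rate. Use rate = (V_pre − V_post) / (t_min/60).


rate = (44.2 − 39.2) / (80/60)

3.7500 L/hr


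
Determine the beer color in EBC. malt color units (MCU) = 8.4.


SRM = 1.4922·MCU^0.6859;  EBC = SRM·1.97
SRM = 1.4922·8.4^0.6859 = 6.4238
EBC = 6.4238·1.97

12.6548 EBC


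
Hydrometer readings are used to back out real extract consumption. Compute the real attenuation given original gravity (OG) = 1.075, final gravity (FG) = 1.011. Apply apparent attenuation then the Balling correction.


AA = (OG−FG)/(OG−1)·100;  RA = AA·0.8192
AA = (1.075 − 1.011)/(1.075 − 1)·100 = 85.3333
RA = 85.3333·0.8192

69.9051 %


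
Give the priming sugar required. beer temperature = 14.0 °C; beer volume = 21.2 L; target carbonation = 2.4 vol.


residual = 14.695·(0.01821 + 0.09011·e^(−0.04·T));  sugar = (target − residual)·4.0·V
residual = 14.695·(0.01821 + 0.09011·e^(−0.04·14.0)) = 1.0240
sugar = (2.4 − 1.0240)·4.0·21.2

116.6872 g


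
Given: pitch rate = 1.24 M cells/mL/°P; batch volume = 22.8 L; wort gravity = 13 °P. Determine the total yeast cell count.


cells (billions) = rate · V_L · °P
cells = 1.24 · 22.8 · 13

367.5360 billion cells


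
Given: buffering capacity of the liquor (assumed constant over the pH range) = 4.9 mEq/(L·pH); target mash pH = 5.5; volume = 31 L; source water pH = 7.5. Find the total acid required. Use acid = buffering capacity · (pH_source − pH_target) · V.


acid = 4.9 · (7.5 − 5.5) · 31

303.8000 mEq


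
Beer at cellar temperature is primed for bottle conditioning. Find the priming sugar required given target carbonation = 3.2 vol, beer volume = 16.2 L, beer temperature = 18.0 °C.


residual = 14.695·(0.01821 + 0.09011·e^(−0.04·T));  sugar = (target − residual)·4.0·V
residual = 14.695·(0.01821 + 0.09011·e^(−0.04·18.0)) = 0.9121
sugar = (3.2 − 0.9121)·4.0·16.2

148.2535 g


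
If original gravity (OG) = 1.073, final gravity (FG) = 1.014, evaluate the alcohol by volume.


ABV = (OG − FG) · 131.25
ABV = (1.073 − 1.014) · 131.25

7.7437 % ABV


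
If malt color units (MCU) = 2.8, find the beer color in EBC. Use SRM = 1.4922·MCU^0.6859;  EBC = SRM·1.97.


SRM = 1.4922·2.8^0.6859 = 3.0237
EBC = 3.0237·1.97

5.9566 EBC


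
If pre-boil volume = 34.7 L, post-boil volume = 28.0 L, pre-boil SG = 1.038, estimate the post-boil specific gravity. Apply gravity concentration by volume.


SG_post = 1 + (SG_pre − 1)·V_pre/V_post
pts_pre = (1.038 − 1)·1000 = 38.0000
pts_post = 38.0000·34.7/28.0 = 47.0929
SG_post = 1 + 47.0929/1000

1.0471


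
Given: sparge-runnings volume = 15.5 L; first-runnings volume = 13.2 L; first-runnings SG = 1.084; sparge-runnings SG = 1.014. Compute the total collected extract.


total = Σ (SG_i − 1)·1000·V_i
first = (1.084 − 1)·1000·13.2 = 1108.8000
sparge = (1.014 − 1)·1000·15.5 = 217.0000
total = 1108.8000 + 217.0000

1325.8000 gravity·L


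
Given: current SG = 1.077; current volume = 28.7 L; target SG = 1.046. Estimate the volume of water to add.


V_water = V·((SG_curr − 1)/(SG_target − 1) − 1)
V_water = 28.7·((1.077 − 1)/(1.046 − 1) − 1)

19.3413 L


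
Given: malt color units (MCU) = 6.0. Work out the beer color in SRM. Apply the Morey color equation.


SRM = 1.4922 · MCU^0.6859
SRM = 1.4922 · 6.0^0.6859

5.0999 SRM


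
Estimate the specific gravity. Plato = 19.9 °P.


SG = 259/(259 − P)
SG = 259/(259 − 19.9)

1.0832


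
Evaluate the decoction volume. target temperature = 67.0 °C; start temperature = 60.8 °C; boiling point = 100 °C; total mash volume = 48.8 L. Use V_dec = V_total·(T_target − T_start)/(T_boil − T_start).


V_dec = 48.8·(67.0 − 60.8)/(100 − 60.8)

7.7184 L


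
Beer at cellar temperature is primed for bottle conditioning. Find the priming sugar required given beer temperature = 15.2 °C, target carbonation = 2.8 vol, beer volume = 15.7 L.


residual = 14.695·(0.01821 + 0.09011·e^(−0.04·T));  sugar = (target − residual)·4.0·V
residual = 14.695·(0.01821 + 0.09011·e^(−0.04·15.2)) = 0.9885
sugar = (2.8 − 0.9885)·4.0·15.7

113.7607 g


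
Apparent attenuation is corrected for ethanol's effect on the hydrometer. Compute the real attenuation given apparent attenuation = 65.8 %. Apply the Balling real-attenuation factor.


RA = AA · 0.8192
RA = 65.8 · 0.8192

53.9034 %


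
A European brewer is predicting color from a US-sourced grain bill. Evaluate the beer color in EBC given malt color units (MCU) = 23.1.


SRM = 1.4922·MCU^0.6859;  EBC = SRM·1.97
SRM = 1.4922·23.1^0.6859 = 12.8567
EBC = 12.8567·1.97

25.3276 EBC


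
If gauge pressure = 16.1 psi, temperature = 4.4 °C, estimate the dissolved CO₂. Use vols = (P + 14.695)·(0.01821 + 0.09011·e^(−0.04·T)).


vols = (16.1 + 14.695)·(0.01821 + 0.09011·e^(−0.04·4.4))

2.8879 volumes


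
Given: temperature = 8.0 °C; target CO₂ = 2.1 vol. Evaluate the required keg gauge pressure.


psi = vols/(0.01821 + 0.09011·e^(−0.04·T)) − 14.695
psi = 2.1/(0.01821 + 0.09011·e^(−0.04·8.0)) − 14.695

10.4116 psi


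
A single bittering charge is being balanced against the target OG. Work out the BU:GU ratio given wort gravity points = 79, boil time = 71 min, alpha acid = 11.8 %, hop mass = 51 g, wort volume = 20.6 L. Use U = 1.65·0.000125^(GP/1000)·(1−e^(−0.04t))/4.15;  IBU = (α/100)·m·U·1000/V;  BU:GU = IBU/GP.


U = 1.65·0.000125^(79/1000)·(1−e^(−0.04·71))/4.15 = 0.1841
IBU = (11.8/100)·51·0.1841·1000/20.6 = 53.7689
BU:GU = 53.7689/79

0.6806


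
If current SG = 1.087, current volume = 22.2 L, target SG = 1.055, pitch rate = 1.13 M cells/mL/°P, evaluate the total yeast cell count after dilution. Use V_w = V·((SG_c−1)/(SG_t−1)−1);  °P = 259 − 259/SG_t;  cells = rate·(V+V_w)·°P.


V_w = 22.2·((1.087−1)/(1.055−1)−1) = 12.9164
V_final = 22.2 + 12.9164 = 35.1164
°P = 259 − 259/1.055 = 13.5024
cells = 1.13·35.1164·13.5024

535.7942 billion cells


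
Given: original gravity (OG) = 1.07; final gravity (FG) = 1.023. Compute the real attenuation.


AA = (OG−FG)/(OG−1)·100;  RA = AA·0.8192
AA = (1.07 − 1.023)/(1.07 − 1)·100 = 67.1429
RA = 67.1429·0.8192

55.0034 %


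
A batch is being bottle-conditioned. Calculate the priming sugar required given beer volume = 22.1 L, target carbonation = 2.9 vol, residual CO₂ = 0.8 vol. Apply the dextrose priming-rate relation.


sugar = (target − residual)·4.0·V
sugar = (2.9 − 0.8)·4.0·22.1

185.6400 g


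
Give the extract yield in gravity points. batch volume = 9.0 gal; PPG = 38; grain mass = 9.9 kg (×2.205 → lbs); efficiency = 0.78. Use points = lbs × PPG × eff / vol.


lbs = 9.9 × 2.205 = 21.8295
points = 21.8295 × 38 × 0.78 / 9.0

71.8918 points


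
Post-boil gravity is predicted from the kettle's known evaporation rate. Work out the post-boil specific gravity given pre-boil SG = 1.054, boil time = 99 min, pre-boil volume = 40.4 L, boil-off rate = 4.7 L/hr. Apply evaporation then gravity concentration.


V_post = V_pre − rate·(t/60);  SG_post = 1 + (SG_pre−1)·V_pre/V_post
V_post = 40.4 − 4.7·(99/60) = 32.6450
SG_post = 1 + (1.054 − 1)·40.4/32.6450

1.0668


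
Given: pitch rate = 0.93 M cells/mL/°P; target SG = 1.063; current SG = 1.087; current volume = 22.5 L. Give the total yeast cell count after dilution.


V_w = V·((SG_c−1)/(SG_t−1)−1);  °P = 259 − 259/SG_t;  cells = rate·(V+V_w)·°P
V_w = 22.5·((1.087−1)/(1.063−1)−1) = 8.5714
V_final = 22.5 + 8.5714 = 31.0714
°P = 259 − 259/1.063 = 15.3500
cells = 0.93·31.0714·15.3500

443.5588 billion cells


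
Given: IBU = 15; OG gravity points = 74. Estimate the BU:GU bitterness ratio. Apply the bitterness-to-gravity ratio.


BU:GU = IBU / OG_points
BU:GU = 15 / 74

0.2027


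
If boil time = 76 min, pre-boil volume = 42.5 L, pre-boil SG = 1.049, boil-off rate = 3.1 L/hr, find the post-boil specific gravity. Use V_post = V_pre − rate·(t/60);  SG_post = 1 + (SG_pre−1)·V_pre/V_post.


V_post = 42.5 − 3.1·(76/60) = 38.5733
SG_post = 1 + (1.049 − 1)·42.5/38.5733

1.0540


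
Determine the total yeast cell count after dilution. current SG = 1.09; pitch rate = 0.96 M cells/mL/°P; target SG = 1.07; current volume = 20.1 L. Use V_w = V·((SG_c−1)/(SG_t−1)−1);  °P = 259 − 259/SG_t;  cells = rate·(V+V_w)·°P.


V_w = 20.1·((1.09−1)/(1.07−1)−1) = 5.7429
V_final = 20.1 + 5.7429 = 25.8429
°P = 259 − 259/1.07 = 16.9439
cells = 0.96·25.8429·16.9439

420.3643 billion cells


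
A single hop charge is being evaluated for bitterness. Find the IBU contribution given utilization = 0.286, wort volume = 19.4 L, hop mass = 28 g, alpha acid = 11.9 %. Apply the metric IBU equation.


IBU = (α/100)·mass·U·1000 / V
IBU = (11.9/100)·28·0.286·1000 / 19.4

49.1212 IBU


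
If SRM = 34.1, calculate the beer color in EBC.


EBC = SRM · 1.97
EBC = 34.1 · 1.97

67.1770 EBC


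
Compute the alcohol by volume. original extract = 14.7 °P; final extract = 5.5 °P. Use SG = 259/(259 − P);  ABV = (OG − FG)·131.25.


OG = 259/(259 − 14.7) = 1.0602
FG = 259/(259 − 5.5) = 1.0217
ABV = (1.0602 − 1.0217)·131.25

5.0499 % ABV


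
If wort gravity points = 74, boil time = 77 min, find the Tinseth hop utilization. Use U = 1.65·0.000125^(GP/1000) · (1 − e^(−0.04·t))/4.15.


bigness = 1.65·0.000125^(74/1000) = 0.8485
boil_factor = (1 − e^(−0.04·77))/4.15 = 0.2299
U = 0.8485 · 0.2299

0.1951


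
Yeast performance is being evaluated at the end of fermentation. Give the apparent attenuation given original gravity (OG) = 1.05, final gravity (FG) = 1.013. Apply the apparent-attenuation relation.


AA = (OG − FG)/(OG − 1) · 100
AA = (1.05 − 1.013)/(1.05 − 1) · 100

74.0000 %


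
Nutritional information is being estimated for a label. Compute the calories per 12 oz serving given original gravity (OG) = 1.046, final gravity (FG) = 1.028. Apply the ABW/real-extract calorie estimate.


ABW = (OG−FG)·131.25·0.79/FG;  °P = 259 − 259/SG (for OG→OE and FG→AE);  RE = 0.1808·OE + 0.8192·AE;  Cal = (6.9·ABW + 4·(RE−0.1))·FG·3.55
ABW = (1.046 − 1.028)·131.25·0.79/1.028 = 1.8155
OE = 259 − 259/1.046 = 11.3901 °P
AE = 259 − 259/1.028 = 7.0545 °P
RE = 0.1808·11.3901 + 0.8192·7.0545 = 7.8383 °P
Cal = (6.9·1.8155 + 4·(7.8383−0.1))·1.028·3.55

158.6782 kcal


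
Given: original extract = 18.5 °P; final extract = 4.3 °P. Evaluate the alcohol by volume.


SG = 259/(259 − P);  ABV = (OG − FG)·131.25
OG = 259/(259 − 18.5) = 1.0769
FG = 259/(259 − 4.3) = 1.0169
ABV = (1.0769 − 1.0169)·131.25

7.8803 % ABV


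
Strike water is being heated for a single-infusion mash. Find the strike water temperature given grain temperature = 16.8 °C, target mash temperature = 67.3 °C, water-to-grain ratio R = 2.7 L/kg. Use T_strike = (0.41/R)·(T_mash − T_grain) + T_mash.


T_strike = (0.41/2.7)·(67.3 − 16.8) + 67.3

74.9685 °C


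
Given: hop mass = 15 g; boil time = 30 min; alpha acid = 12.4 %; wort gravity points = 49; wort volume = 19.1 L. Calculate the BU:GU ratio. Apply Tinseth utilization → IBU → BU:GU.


U = 1.65·0.000125^(GP/1000)·(1−e^(−0.04t))/4.15;  IBU = (α/100)·m·U·1000/V;  BU:GU = IBU/GP
U = 1.65·0.000125^(49/1000)·(1−e^(−0.04·30))/4.15 = 0.1789
IBU = (12.4/100)·15·0.1789·1000/19.1 = 17.4189
BU:GU = 17.4189/49

0.3555


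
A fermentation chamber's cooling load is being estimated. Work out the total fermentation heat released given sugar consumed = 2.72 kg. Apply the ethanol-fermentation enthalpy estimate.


Q = m_sugar · 590 kJ/kg
Q = 2.72 · 590

1604.8000 kJ


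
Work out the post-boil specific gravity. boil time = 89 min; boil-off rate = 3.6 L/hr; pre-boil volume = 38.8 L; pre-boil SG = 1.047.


V_post = V_pre − rate·(t/60);  SG_post = 1 + (SG_pre−1)·V_pre/V_post
V_post = 38.8 − 3.6·(89/60) = 33.4600
SG_post = 1 + (1.047 − 1)·38.8/33.4600

1.0545


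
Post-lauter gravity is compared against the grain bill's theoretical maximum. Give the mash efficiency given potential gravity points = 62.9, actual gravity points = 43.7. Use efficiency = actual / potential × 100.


efficiency = 43.7 / 62.9 × 100

69.4754 %


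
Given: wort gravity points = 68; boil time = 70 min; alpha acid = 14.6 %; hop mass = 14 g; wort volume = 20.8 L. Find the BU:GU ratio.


U = 1.65·0.000125^(GP/1000)·(1−e^(−0.04t))/4.15;  IBU = (α/100)·m·U·1000/V;  BU:GU = IBU/GP
U = 1.65·0.000125^(68/1000)·(1−e^(−0.04·70))/4.15 = 0.2027
IBU = (14.6/100)·14·0.2027·1000/20.8 = 19.9158
BU:GU = 19.9158/68

0.2929


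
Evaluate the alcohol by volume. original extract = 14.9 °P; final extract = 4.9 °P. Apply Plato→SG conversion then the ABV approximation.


SG = 259/(259 − P);  ABV = (OG − FG)·131.25
OG = 259/(259 − 14.9) = 1.0610
FG = 259/(259 − 4.9) = 1.0193
ABV = (1.0610 − 1.0193)·131.25

5.4806 % ABV


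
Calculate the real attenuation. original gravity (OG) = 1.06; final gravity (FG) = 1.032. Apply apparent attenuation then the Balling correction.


AA = (OG−FG)/(OG−1)·100;  RA = AA·0.8192
AA = (1.06 − 1.032)/(1.06 − 1)·100 = 46.6667
RA = 46.6667·0.8192

38.2293 %


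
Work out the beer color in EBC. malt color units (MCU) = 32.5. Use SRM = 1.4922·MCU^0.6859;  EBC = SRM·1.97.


SRM = 1.4922·32.5^0.6859 = 16.2490
EBC = 16.2490·1.97

32.0106 EBC


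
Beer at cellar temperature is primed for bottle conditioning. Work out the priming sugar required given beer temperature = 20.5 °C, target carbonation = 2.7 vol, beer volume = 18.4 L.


residual = 14.695·(0.01821 + 0.09011·e^(−0.04·T));  sugar = (target − residual)·4.0·V
residual = 14.695·(0.01821 + 0.09011·e^(−0.04·20.5)) = 0.8508
sugar = (2.7 − 0.8508)·4.0·18.4

136.1011 g


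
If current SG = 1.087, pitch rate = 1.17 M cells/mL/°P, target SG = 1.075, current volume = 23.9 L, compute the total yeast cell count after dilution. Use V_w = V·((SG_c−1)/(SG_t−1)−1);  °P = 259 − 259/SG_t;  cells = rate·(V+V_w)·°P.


V_w = 23.9·((1.087−1)/(1.075−1)−1) = 3.8240
V_final = 23.9 + 3.8240 = 27.7240
°P = 259 − 259/1.075 = 18.0698
cells = 1.17·27.7240·18.0698

586.1305 billion cells


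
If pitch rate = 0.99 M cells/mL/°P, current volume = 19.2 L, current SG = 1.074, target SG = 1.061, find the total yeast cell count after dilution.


V_w = V·((SG_c−1)/(SG_t−1)−1);  °P = 259 − 259/SG_t;  cells = rate·(V+V_w)·°P
V_w = 19.2·((1.074−1)/(1.061−1)−1) = 4.0918
V_final = 19.2 + 4.0918 = 23.2918
°P = 259 − 259/1.061 = 14.8907
cells = 0.99·23.2918·14.8907

343.3622 billion cells


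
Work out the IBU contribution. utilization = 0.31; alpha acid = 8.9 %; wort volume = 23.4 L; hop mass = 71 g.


IBU = (α/100)·mass·U·1000 / V
IBU = (8.9/100)·71·0.31·1000 / 23.4

83.7132 IBU


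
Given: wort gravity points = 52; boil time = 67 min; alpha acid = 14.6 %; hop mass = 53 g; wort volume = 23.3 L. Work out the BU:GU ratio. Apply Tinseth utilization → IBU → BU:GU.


U = 1.65·0.000125^(GP/1000)·(1−e^(−0.04t))/4.15;  IBU = (α/100)·m·U·1000/V;  BU:GU = IBU/GP
U = 1.65·0.000125^(52/1000)·(1−e^(−0.04·67))/4.15 = 0.2321
IBU = (14.6/100)·53·0.2321·1000/23.3 = 77.0728
BU:GU = 77.0728/52

1.4822


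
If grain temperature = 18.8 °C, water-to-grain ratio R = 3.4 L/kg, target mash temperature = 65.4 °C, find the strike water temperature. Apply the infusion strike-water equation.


T_strike = (0.41/R)·(T_mash − T_grain) + T_mash
T_strike = (0.41/3.4)·(65.4 − 18.8) + 65.4

71.0194 °C


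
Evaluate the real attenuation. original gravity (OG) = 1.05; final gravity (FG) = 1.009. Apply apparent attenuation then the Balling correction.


AA = (OG−FG)/(OG−1)·100;  RA = AA·0.8192
AA = (1.05 − 1.009)/(1.05 − 1)·100 = 82.0000
RA = 82.0000·0.8192

67.1744 %


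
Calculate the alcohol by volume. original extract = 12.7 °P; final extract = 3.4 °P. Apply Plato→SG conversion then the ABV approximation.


SG = 259/(259 − P);  ABV = (OG − FG)·131.25
OG = 259/(259 − 12.7) = 1.0516
FG = 259/(259 − 3.4) = 1.0133
ABV = (1.0516 − 1.0133)·131.25

5.0218 % ABV


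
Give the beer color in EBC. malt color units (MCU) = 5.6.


SRM = 1.4922·MCU^0.6859;  EBC = SRM·1.97
SRM = 1.4922·5.6^0.6859 = 4.8642
EBC = 4.8642·1.97

9.5824 EBC


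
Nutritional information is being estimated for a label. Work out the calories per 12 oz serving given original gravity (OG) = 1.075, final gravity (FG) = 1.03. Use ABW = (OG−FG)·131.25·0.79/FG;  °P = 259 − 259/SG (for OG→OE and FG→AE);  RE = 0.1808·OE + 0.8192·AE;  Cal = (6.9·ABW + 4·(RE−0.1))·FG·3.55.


ABW = (1.075 − 1.03)·131.25·0.79/1.03 = 4.5300
OE = 259 − 259/1.075 = 18.0698 °P
AE = 259 − 259/1.03 = 7.5437 °P
RE = 0.1808·18.0698 + 0.8192·7.5437 = 9.4468 °P
Cal = (6.9·4.5300 + 4·(9.4468−0.1))·1.03·3.55

250.9985 kcal


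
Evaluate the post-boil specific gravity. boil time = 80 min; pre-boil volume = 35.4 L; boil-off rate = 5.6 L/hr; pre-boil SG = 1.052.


V_post = V_pre − rate·(t/60);  SG_post = 1 + (SG_pre−1)·V_pre/V_post
V_post = 35.4 − 5.6·(80/60) = 27.9333
SG_post = 1 + (1.052 − 1)·35.4/27.9333

1.0659


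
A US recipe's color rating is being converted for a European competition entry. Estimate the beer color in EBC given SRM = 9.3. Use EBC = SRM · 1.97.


EBC = 9.3 · 1.97

18.3210 EBC


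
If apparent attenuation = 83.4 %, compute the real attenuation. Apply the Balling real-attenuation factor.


RA = AA · 0.8192
RA = 83.4 · 0.8192

68.3213 %


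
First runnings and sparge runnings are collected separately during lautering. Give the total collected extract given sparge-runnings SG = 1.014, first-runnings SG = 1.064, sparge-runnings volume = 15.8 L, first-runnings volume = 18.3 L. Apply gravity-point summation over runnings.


total = Σ (SG_i − 1)·1000·V_i
first = (1.064 − 1)·1000·18.3 = 1171.2000
sparge = (1.014 − 1)·1000·15.8 = 221.2000
total = 1171.2000 + 221.2000

1392.4000 gravity·L


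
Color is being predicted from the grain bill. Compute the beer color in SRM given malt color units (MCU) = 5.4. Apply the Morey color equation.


SRM = 1.4922 · MCU^0.6859
SRM = 1.4922 · 5.4^0.6859

4.7443 SRM


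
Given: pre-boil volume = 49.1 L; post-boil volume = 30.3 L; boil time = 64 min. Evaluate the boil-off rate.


rate = (V_pre − V_post) / (t_min/60)
rate = (49.1 − 30.3) / (64/60)

17.6250 L/hr


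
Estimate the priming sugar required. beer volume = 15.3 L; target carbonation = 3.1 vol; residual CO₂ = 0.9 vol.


sugar = (target − residual)·4.0·V
sugar = (3.1 − 0.9)·4.0·15.3

134.6400 g


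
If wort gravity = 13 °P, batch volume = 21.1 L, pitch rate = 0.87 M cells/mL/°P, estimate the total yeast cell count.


cells (billions) = rate · V_L · °P
cells = 0.87 · 21.1 · 13

238.6410 billion cells


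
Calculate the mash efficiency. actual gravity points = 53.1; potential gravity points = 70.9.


efficiency = actual / potential × 100
efficiency = 53.1 / 70.9 × 100

74.8942 %


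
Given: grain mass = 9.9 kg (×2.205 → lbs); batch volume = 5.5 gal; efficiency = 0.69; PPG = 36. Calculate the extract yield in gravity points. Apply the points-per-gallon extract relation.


points = lbs × PPG × eff / vol
lbs = 9.9 × 2.205 = 21.8295
points = 21.8295 × 36 × 0.69 / 5.5

98.5900 points


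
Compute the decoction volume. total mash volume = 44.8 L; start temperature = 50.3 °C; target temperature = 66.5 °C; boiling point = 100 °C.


V_dec = V_total·(T_target − T_start)/(T_boil − T_start)
V_dec = 44.8·(66.5 − 50.3)/(100 − 50.3)

14.6028 L


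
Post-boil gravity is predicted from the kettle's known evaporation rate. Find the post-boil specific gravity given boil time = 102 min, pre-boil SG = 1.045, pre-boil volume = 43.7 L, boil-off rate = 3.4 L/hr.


V_post = V_pre − rate·(t/60);  SG_post = 1 + (SG_pre−1)·V_pre/V_post
V_post = 43.7 − 3.4·(102/60) = 37.9200
SG_post = 1 + (1.045 − 1)·43.7/37.9200

1.0519


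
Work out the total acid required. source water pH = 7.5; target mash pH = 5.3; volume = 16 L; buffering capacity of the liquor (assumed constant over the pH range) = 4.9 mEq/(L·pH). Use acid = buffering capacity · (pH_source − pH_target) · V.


acid = 4.9 · (7.5 − 5.3) · 16

172.4800 mEq


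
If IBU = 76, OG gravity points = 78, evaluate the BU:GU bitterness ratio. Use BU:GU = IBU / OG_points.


BU:GU = 76 / 78

0.9744


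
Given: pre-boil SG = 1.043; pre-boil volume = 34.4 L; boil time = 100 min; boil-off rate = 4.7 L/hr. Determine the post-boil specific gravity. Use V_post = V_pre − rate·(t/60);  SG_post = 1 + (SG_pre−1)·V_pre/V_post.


V_post = 34.4 − 4.7·(100/60) = 26.5667
SG_post = 1 + (1.043 − 1)·34.4/26.5667

1.0557


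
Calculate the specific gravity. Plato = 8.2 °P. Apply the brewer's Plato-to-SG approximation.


SG = 259/(259 − P)
SG = 259/(259 − 8.2)

1.0327


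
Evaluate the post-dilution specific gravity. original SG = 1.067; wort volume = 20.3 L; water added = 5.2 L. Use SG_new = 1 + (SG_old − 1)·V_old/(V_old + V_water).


pts = (1.067 − 1)·1000·20.3/(20.3 + 5.2) = 53.3373
SG_new = 1 + 53.3373/1000

1.0533


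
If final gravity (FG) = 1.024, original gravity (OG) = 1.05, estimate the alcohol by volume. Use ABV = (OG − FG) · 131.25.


ABV = (1.05 − 1.024) · 131.25

3.4125 % ABV


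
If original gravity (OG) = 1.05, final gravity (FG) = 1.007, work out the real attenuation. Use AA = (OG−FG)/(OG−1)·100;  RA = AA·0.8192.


AA = (1.05 − 1.007)/(1.05 − 1)·100 = 86.0000
RA = 86.0000·0.8192

70.4512 %


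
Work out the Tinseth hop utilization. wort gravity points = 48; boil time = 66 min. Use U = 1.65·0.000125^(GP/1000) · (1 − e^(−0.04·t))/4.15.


bigness = 1.65·0.000125^(48/1000) = 1.0719
boil_factor = (1 − e^(−0.04·66))/4.15 = 0.2238
U = 1.0719 · 0.2238

0.2398


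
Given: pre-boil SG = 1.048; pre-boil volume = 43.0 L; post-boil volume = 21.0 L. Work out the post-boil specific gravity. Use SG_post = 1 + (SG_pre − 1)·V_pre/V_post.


pts_pre = (1.048 − 1)·1000 = 48.0000
pts_post = 48.0000·43.0/21.0 = 98.2857
SG_post = 1 + 98.2857/1000

1.0983


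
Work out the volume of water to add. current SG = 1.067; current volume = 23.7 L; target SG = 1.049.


V_water = V·((SG_curr − 1)/(SG_target − 1) − 1)
V_water = 23.7·((1.067 − 1)/(1.049 − 1) − 1)

8.7061 L


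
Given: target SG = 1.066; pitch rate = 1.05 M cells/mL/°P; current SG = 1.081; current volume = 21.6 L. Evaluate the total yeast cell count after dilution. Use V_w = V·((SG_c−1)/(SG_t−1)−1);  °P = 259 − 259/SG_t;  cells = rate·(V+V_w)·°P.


V_w = 21.6·((1.081−1)/(1.066−1)−1) = 4.9091
V_final = 21.6 + 4.9091 = 26.5091
°P = 259 − 259/1.066 = 16.0356
cells = 1.05·26.5091·16.0356

446.3450 billion cells


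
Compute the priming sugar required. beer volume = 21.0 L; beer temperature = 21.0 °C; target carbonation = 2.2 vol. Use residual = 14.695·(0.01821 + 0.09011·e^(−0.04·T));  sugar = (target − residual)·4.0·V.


residual = 14.695·(0.01821 + 0.09011·e^(−0.04·21.0)) = 0.8393
sugar = (2.2 − 0.8393)·4.0·21.0

114.3028 g


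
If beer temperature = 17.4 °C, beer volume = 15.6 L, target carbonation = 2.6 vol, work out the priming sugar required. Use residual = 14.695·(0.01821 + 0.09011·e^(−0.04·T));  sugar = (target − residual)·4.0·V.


residual = 14.695·(0.01821 + 0.09011·e^(−0.04·17.4)) = 0.9278
sugar = (2.6 − 0.9278)·4.0·15.6

104.3457 g


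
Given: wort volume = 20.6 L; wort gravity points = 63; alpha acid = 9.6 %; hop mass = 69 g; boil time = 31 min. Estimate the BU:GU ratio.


U = 1.65·0.000125^(GP/1000)·(1−e^(−0.04t))/4.15;  IBU = (α/100)·m·U·1000/V;  BU:GU = IBU/GP
U = 1.65·0.000125^(63/1000)·(1−e^(−0.04·31))/4.15 = 0.1604
IBU = (9.6/100)·69·0.1604·1000/20.6 = 51.5738
BU:GU = 51.5738/63

0.8186


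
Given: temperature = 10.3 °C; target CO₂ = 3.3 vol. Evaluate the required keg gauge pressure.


psi = vols/(0.01821 + 0.09011·e^(−0.04·T)) − 14.695
psi = 3.3/(0.01821 + 0.09011·e^(−0.04·10.3)) − 14.695

27.6713 psi


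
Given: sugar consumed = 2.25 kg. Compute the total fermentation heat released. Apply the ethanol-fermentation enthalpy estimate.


Q = m_sugar · 590 kJ/kg
Q = 2.25 · 590

1327.5000 kJ


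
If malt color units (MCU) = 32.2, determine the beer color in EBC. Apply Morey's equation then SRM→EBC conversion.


SRM = 1.4922·MCU^0.6859;  EBC = SRM·1.97
SRM = 1.4922·32.2^0.6859 = 16.1460
EBC = 16.1460·1.97

31.8077 EBC


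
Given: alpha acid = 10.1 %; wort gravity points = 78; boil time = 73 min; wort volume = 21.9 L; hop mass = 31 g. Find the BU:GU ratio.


U = 1.65·0.000125^(GP/1000)·(1−e^(−0.04t))/4.15;  IBU = (α/100)·m·U·1000/V;  BU:GU = IBU/GP
U = 1.65·0.000125^(78/1000)·(1−e^(−0.04·73))/4.15 = 0.1866
IBU = (10.1/100)·31·0.1866·1000/21.9 = 26.6781
BU:GU = 26.6781/78

0.3420


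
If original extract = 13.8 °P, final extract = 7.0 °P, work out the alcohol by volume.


SG = 259/(259 − P);  ABV = (OG − FG)·131.25
OG = 259/(259 − 13.8) = 1.0563
FG = 259/(259 − 7.0) = 1.0278
ABV = (1.0563 − 1.0278)·131.25

3.7410 % ABV


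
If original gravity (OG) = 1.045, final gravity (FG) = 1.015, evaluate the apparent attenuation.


AA = (OG − FG)/(OG − 1) · 100
AA = (1.045 − 1.015)/(1.045 − 1) · 100

66.6667 %


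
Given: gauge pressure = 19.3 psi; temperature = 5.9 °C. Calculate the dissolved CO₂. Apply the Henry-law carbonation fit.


vols = (P + 14.695)·(0.01821 + 0.09011·e^(−0.04·T))
vols = (19.3 + 14.695)·(0.01821 + 0.09011·e^(−0.04·5.9))

3.0384 volumes


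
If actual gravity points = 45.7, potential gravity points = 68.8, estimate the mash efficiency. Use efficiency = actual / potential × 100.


efficiency = 45.7 / 68.8 × 100

66.4244 %


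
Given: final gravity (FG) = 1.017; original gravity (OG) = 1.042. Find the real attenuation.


AA = (OG−FG)/(OG−1)·100;  RA = AA·0.8192
AA = (1.042 − 1.017)/(1.042 − 1)·100 = 59.5238
RA = 59.5238·0.8192

48.7619 %


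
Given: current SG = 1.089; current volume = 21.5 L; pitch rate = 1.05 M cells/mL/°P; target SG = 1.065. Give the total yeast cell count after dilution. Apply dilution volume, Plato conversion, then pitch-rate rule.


V_w = V·((SG_c−1)/(SG_t−1)−1);  °P = 259 − 259/SG_t;  cells = rate·(V+V_w)·°P
V_w = 21.5·((1.089−1)/(1.065−1)−1) = 7.9385
V_final = 21.5 + 7.9385 = 29.4385
°P = 259 − 259/1.065 = 15.8075
cells = 1.05·29.4385·15.8075

488.6163 billion cells


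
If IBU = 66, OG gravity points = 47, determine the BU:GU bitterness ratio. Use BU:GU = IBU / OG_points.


BU:GU = 66 / 47

1.4043


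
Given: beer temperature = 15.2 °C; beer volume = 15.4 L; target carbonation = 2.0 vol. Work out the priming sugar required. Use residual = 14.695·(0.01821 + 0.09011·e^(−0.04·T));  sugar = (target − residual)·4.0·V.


residual = 14.695·(0.01821 + 0.09011·e^(−0.04·15.2)) = 0.9885
sugar = (2.0 − 0.9885)·4.0·15.4

62.3070 g


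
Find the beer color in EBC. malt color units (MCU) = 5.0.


SRM = 1.4922·MCU^0.6859;  EBC = SRM·1.97
SRM = 1.4922·5.0^0.6859 = 4.5004
EBC = 4.5004·1.97

8.8658 EBC


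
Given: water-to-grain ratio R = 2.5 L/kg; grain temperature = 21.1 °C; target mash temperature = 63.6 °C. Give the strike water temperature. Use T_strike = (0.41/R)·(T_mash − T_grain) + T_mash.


T_strike = (0.41/2.5)·(63.6 − 21.1) + 63.6

70.5700 °C


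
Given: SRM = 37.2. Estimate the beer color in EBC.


EBC = SRM · 1.97
EBC = 37.2 · 1.97

73.2840 EBC


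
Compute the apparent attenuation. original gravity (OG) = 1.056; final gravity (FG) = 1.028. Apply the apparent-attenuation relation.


AA = (OG − FG)/(OG − 1) · 100
AA = (1.056 − 1.028)/(1.056 − 1) · 100

50.0000 %


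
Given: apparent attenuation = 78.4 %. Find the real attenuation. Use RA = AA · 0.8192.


RA = 78.4 · 0.8192

64.2253 %


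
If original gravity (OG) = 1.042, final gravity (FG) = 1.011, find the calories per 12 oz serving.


ABW = (OG−FG)·131.25·0.79/FG;  °P = 259 − 259/SG (for OG→OE and FG→AE);  RE = 0.1808·OE + 0.8192·AE;  Cal = (6.9·ABW + 4·(RE−0.1))·FG·3.55
ABW = (1.042 − 1.011)·131.25·0.79/1.011 = 3.1793
OE = 259 − 259/1.042 = 10.4395 °P
AE = 259 − 259/1.011 = 2.8180 °P
RE = 0.1808·10.4395 + 0.8192·2.8180 = 4.1960 °P
Cal = (6.9·3.1793 + 4·(4.1960−0.1))·1.011·3.55

137.5372 kcal


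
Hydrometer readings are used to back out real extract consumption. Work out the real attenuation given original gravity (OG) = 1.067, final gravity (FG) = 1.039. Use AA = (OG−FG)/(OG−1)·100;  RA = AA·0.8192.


AA = (1.067 − 1.039)/(1.067 − 1)·100 = 41.7910
RA = 41.7910·0.8192

34.2352 %


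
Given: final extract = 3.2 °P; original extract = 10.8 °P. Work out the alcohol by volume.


SG = 259/(259 − P);  ABV = (OG − FG)·131.25
OG = 259/(259 − 10.8) = 1.0435
FG = 259/(259 − 3.2) = 1.0125
ABV = (1.0435 − 1.0125)·131.25

4.0692 % ABV


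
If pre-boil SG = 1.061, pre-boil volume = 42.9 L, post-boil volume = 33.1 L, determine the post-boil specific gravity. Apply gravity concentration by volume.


SG_post = 1 + (SG_pre − 1)·V_pre/V_post
pts_pre = (1.061 − 1)·1000 = 61.0000
pts_post = 61.0000·42.9/33.1 = 79.0604
SG_post = 1 + 79.0604/1000

1.0791


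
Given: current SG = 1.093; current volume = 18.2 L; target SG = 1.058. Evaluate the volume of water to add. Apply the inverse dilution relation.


V_water = V·((SG_curr − 1)/(SG_target − 1) − 1)
V_water = 18.2·((1.093 − 1)/(1.058 − 1) − 1)

10.9828 L


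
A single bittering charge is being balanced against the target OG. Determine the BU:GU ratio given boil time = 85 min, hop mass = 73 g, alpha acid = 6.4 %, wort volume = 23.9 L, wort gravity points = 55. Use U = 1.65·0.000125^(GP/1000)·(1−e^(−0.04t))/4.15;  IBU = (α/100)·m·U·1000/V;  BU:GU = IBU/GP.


U = 1.65·0.000125^(55/1000)·(1−e^(−0.04·85))/4.15 = 0.2344
IBU = (6.4/100)·73·0.2344·1000/23.9 = 45.8279
BU:GU = 45.8279/55

0.8332


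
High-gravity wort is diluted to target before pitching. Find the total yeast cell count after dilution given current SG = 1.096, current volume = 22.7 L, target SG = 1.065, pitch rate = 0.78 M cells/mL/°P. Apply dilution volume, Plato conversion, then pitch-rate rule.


V_w = V·((SG_c−1)/(SG_t−1)−1);  °P = 259 − 259/SG_t;  cells = rate·(V+V_w)·°P
V_w = 22.7·((1.096−1)/(1.065−1)−1) = 10.8262
V_final = 22.7 + 10.8262 = 33.5262
°P = 259 − 259/1.065 = 15.8075
cells = 0.78·33.5262·15.8075

413.3728 billion cells


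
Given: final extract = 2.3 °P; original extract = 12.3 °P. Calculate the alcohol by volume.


SG = 259/(259 − P);  ABV = (OG − FG)·131.25
OG = 259/(259 − 12.3) = 1.0499
FG = 259/(259 − 2.3) = 1.0090
ABV = (1.0499 − 1.0090)·131.25

5.3679 % ABV


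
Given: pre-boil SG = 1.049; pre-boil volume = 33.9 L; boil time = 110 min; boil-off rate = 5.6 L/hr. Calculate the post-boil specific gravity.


V_post = V_pre − rate·(t/60);  SG_post = 1 + (SG_pre−1)·V_pre/V_post
V_post = 33.9 − 5.6·(110/60) = 23.6333
SG_post = 1 + (1.049 − 1)·33.9/23.6333

1.0703


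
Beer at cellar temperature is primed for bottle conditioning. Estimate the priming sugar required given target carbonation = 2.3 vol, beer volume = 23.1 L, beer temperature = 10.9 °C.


residual = 14.695·(0.01821 + 0.09011·e^(−0.04·T));  sugar = (target − residual)·4.0·V
residual = 14.695·(0.01821 + 0.09011·e^(−0.04·10.9)) = 1.1238
sugar = (2.3 − 1.1238)·4.0·23.1

108.6785 g


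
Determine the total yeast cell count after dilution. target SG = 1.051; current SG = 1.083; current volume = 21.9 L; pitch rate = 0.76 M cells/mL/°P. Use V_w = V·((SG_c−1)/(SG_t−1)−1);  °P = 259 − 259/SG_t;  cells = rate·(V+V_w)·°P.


V_w = 21.9·((1.083−1)/(1.051−1)−1) = 13.7412
V_final = 21.9 + 13.7412 = 35.6412
°P = 259 − 259/1.051 = 12.5680
cells = 0.76·35.6412·12.5680

340.4339 billion cells


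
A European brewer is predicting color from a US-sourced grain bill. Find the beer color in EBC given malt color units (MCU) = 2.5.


SRM = 1.4922·MCU^0.6859;  EBC = SRM·1.97
SRM = 1.4922·2.5^0.6859 = 2.7975
EBC = 2.7975·1.97

5.5111 EBC


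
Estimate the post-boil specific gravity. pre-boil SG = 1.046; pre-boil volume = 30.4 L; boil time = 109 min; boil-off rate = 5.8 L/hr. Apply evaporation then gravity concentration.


V_post = V_pre − rate·(t/60);  SG_post = 1 + (SG_pre−1)·V_pre/V_post
V_post = 30.4 − 5.8·(109/60) = 19.8633
SG_post = 1 + (1.046 − 1)·30.4/19.8633

1.0704


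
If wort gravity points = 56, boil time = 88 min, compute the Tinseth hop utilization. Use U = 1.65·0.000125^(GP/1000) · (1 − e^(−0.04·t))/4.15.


bigness = 1.65·0.000125^(56/1000) = 0.9975
boil_factor = (1 − e^(−0.04·88))/4.15 = 0.2338
U = 0.9975 · 0.2338

0.2332


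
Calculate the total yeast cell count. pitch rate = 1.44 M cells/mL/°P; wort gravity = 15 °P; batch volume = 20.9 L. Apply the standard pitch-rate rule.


cells (billions) = rate · V_L · °P
cells = 1.44 · 20.9 · 15

451.4400 billion cells


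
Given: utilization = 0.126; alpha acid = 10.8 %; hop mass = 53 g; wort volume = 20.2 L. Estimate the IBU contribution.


IBU = (α/100)·mass·U·1000 / V
IBU = (10.8/100)·53·0.126·1000 / 20.2

35.7042 IBU


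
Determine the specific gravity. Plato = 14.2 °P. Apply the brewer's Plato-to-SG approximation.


SG = 259/(259 − P)
SG = 259/(259 − 14.2)

1.0580


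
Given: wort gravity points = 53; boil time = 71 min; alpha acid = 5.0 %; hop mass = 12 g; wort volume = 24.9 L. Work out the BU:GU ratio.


U = 1.65·0.000125^(GP/1000)·(1−e^(−0.04t))/4.15;  IBU = (α/100)·m·U·1000/V;  BU:GU = IBU/GP
U = 1.65·0.000125^(53/1000)·(1−e^(−0.04·71))/4.15 = 0.2325
IBU = (5.0/100)·12·0.2325·1000/24.9 = 5.6025
BU:GU = 5.6025/53

0.1057


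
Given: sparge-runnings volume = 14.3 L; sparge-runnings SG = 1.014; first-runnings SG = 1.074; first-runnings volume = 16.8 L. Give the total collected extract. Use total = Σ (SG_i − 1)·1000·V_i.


first = (1.074 − 1)·1000·16.8 = 1243.2000
sparge = (1.014 − 1)·1000·14.3 = 200.2000
total = 1243.2000 + 200.2000

1443.4000 gravity·L


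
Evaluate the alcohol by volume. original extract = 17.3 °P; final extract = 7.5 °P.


SG = 259/(259 − P);  ABV = (OG − FG)·131.25
OG = 259/(259 − 17.3) = 1.0716
FG = 259/(259 − 7.5) = 1.0298
ABV = (1.0716 − 1.0298)·131.25

5.4804 % ABV


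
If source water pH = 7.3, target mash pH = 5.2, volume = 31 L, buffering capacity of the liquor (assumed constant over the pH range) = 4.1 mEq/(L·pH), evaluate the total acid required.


acid = buffering capacity · (pH_source − pH_target) · V
acid = 4.1 · (7.3 − 5.2) · 31

266.9100 mEq


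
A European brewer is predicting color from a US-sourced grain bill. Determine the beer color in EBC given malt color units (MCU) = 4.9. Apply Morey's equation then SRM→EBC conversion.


SRM = 1.4922·MCU^0.6859;  EBC = SRM·1.97
SRM = 1.4922·4.9^0.6859 = 4.4385
EBC = 4.4385·1.97

8.7438 EBC


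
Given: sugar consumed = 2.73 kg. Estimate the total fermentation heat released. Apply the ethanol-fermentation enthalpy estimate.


Q = m_sugar · 590 kJ/kg
Q = 2.73 · 590

1610.7000 kJ


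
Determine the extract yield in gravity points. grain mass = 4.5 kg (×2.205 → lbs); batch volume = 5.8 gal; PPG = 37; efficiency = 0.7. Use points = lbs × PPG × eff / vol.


lbs = 4.5 × 2.205 = 9.9225
points = 9.9225 × 37 × 0.7 / 5.8

44.3091 points


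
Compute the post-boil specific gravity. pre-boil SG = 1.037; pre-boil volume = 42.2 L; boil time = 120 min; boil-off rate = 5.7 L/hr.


V_post = V_pre − rate·(t/60);  SG_post = 1 + (SG_pre−1)·V_pre/V_post
V_post = 42.2 − 5.7·(120/60) = 30.8000
SG_post = 1 + (1.037 − 1)·42.2/30.8000

1.0507


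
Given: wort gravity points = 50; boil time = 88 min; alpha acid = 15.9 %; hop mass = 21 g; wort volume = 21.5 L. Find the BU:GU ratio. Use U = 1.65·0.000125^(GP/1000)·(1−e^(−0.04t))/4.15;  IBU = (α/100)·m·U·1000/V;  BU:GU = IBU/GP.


U = 1.65·0.000125^(50/1000)·(1−e^(−0.04·88))/4.15 = 0.2462
IBU = (15.9/100)·21·0.2462·1000/21.5 = 38.2305
BU:GU = 38.2305/50

0.7646


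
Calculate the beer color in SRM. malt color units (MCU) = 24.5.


SRM = 1.4922 · MCU^0.6859
SRM = 1.4922 · 24.5^0.6859

13.3862 SRM


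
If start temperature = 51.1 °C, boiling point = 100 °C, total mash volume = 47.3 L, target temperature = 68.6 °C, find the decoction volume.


V_dec = V_total·(T_target − T_start)/(T_boil − T_start)
V_dec = 47.3·(68.6 − 51.1)/(100 − 51.1)

16.9274 L


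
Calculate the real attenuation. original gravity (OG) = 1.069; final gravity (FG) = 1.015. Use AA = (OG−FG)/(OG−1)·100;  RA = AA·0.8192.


AA = (1.069 − 1.015)/(1.069 − 1)·100 = 78.2609
RA = 78.2609·0.8192

64.1113 %
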